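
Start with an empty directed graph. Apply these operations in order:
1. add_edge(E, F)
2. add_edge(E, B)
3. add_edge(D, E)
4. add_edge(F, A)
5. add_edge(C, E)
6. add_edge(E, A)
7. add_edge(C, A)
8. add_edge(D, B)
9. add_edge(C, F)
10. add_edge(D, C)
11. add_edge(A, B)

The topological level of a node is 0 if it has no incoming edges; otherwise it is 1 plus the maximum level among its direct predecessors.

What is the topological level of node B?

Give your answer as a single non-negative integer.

Answer: 5

Derivation:
Op 1: add_edge(E, F). Edges now: 1
Op 2: add_edge(E, B). Edges now: 2
Op 3: add_edge(D, E). Edges now: 3
Op 4: add_edge(F, A). Edges now: 4
Op 5: add_edge(C, E). Edges now: 5
Op 6: add_edge(E, A). Edges now: 6
Op 7: add_edge(C, A). Edges now: 7
Op 8: add_edge(D, B). Edges now: 8
Op 9: add_edge(C, F). Edges now: 9
Op 10: add_edge(D, C). Edges now: 10
Op 11: add_edge(A, B). Edges now: 11
Compute levels (Kahn BFS):
  sources (in-degree 0): D
  process D: level=0
    D->B: in-degree(B)=2, level(B)>=1
    D->C: in-degree(C)=0, level(C)=1, enqueue
    D->E: in-degree(E)=1, level(E)>=1
  process C: level=1
    C->A: in-degree(A)=2, level(A)>=2
    C->E: in-degree(E)=0, level(E)=2, enqueue
    C->F: in-degree(F)=1, level(F)>=2
  process E: level=2
    E->A: in-degree(A)=1, level(A)>=3
    E->B: in-degree(B)=1, level(B)>=3
    E->F: in-degree(F)=0, level(F)=3, enqueue
  process F: level=3
    F->A: in-degree(A)=0, level(A)=4, enqueue
  process A: level=4
    A->B: in-degree(B)=0, level(B)=5, enqueue
  process B: level=5
All levels: A:4, B:5, C:1, D:0, E:2, F:3
level(B) = 5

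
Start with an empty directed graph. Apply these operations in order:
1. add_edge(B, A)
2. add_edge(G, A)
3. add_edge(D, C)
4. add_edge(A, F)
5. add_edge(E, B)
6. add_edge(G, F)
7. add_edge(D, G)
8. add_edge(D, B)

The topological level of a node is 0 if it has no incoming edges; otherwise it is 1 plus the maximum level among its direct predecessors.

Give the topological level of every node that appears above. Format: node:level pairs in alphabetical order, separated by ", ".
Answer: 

Op 1: add_edge(B, A). Edges now: 1
Op 2: add_edge(G, A). Edges now: 2
Op 3: add_edge(D, C). Edges now: 3
Op 4: add_edge(A, F). Edges now: 4
Op 5: add_edge(E, B). Edges now: 5
Op 6: add_edge(G, F). Edges now: 6
Op 7: add_edge(D, G). Edges now: 7
Op 8: add_edge(D, B). Edges now: 8
Compute levels (Kahn BFS):
  sources (in-degree 0): D, E
  process D: level=0
    D->B: in-degree(B)=1, level(B)>=1
    D->C: in-degree(C)=0, level(C)=1, enqueue
    D->G: in-degree(G)=0, level(G)=1, enqueue
  process E: level=0
    E->B: in-degree(B)=0, level(B)=1, enqueue
  process C: level=1
  process G: level=1
    G->A: in-degree(A)=1, level(A)>=2
    G->F: in-degree(F)=1, level(F)>=2
  process B: level=1
    B->A: in-degree(A)=0, level(A)=2, enqueue
  process A: level=2
    A->F: in-degree(F)=0, level(F)=3, enqueue
  process F: level=3
All levels: A:2, B:1, C:1, D:0, E:0, F:3, G:1

Answer: A:2, B:1, C:1, D:0, E:0, F:3, G:1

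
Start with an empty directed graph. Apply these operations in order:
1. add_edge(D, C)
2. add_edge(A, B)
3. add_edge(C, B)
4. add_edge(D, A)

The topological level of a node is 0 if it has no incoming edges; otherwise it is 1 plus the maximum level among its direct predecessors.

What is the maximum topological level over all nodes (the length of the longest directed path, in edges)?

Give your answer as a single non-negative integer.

Op 1: add_edge(D, C). Edges now: 1
Op 2: add_edge(A, B). Edges now: 2
Op 3: add_edge(C, B). Edges now: 3
Op 4: add_edge(D, A). Edges now: 4
Compute levels (Kahn BFS):
  sources (in-degree 0): D
  process D: level=0
    D->A: in-degree(A)=0, level(A)=1, enqueue
    D->C: in-degree(C)=0, level(C)=1, enqueue
  process A: level=1
    A->B: in-degree(B)=1, level(B)>=2
  process C: level=1
    C->B: in-degree(B)=0, level(B)=2, enqueue
  process B: level=2
All levels: A:1, B:2, C:1, D:0
max level = 2

Answer: 2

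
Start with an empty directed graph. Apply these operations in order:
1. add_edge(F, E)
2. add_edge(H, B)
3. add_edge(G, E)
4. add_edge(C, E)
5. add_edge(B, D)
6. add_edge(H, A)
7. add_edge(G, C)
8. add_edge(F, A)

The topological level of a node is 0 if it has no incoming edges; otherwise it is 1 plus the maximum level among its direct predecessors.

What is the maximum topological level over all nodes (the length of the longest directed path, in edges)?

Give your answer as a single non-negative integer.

Answer: 2

Derivation:
Op 1: add_edge(F, E). Edges now: 1
Op 2: add_edge(H, B). Edges now: 2
Op 3: add_edge(G, E). Edges now: 3
Op 4: add_edge(C, E). Edges now: 4
Op 5: add_edge(B, D). Edges now: 5
Op 6: add_edge(H, A). Edges now: 6
Op 7: add_edge(G, C). Edges now: 7
Op 8: add_edge(F, A). Edges now: 8
Compute levels (Kahn BFS):
  sources (in-degree 0): F, G, H
  process F: level=0
    F->A: in-degree(A)=1, level(A)>=1
    F->E: in-degree(E)=2, level(E)>=1
  process G: level=0
    G->C: in-degree(C)=0, level(C)=1, enqueue
    G->E: in-degree(E)=1, level(E)>=1
  process H: level=0
    H->A: in-degree(A)=0, level(A)=1, enqueue
    H->B: in-degree(B)=0, level(B)=1, enqueue
  process C: level=1
    C->E: in-degree(E)=0, level(E)=2, enqueue
  process A: level=1
  process B: level=1
    B->D: in-degree(D)=0, level(D)=2, enqueue
  process E: level=2
  process D: level=2
All levels: A:1, B:1, C:1, D:2, E:2, F:0, G:0, H:0
max level = 2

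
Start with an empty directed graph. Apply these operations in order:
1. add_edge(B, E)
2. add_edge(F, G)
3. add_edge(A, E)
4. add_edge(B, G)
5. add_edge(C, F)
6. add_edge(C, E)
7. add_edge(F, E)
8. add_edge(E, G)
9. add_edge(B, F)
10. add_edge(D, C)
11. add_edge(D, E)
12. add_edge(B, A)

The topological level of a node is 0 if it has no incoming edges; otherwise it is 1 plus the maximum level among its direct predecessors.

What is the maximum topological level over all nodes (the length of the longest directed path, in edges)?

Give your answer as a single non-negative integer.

Answer: 4

Derivation:
Op 1: add_edge(B, E). Edges now: 1
Op 2: add_edge(F, G). Edges now: 2
Op 3: add_edge(A, E). Edges now: 3
Op 4: add_edge(B, G). Edges now: 4
Op 5: add_edge(C, F). Edges now: 5
Op 6: add_edge(C, E). Edges now: 6
Op 7: add_edge(F, E). Edges now: 7
Op 8: add_edge(E, G). Edges now: 8
Op 9: add_edge(B, F). Edges now: 9
Op 10: add_edge(D, C). Edges now: 10
Op 11: add_edge(D, E). Edges now: 11
Op 12: add_edge(B, A). Edges now: 12
Compute levels (Kahn BFS):
  sources (in-degree 0): B, D
  process B: level=0
    B->A: in-degree(A)=0, level(A)=1, enqueue
    B->E: in-degree(E)=4, level(E)>=1
    B->F: in-degree(F)=1, level(F)>=1
    B->G: in-degree(G)=2, level(G)>=1
  process D: level=0
    D->C: in-degree(C)=0, level(C)=1, enqueue
    D->E: in-degree(E)=3, level(E)>=1
  process A: level=1
    A->E: in-degree(E)=2, level(E)>=2
  process C: level=1
    C->E: in-degree(E)=1, level(E)>=2
    C->F: in-degree(F)=0, level(F)=2, enqueue
  process F: level=2
    F->E: in-degree(E)=0, level(E)=3, enqueue
    F->G: in-degree(G)=1, level(G)>=3
  process E: level=3
    E->G: in-degree(G)=0, level(G)=4, enqueue
  process G: level=4
All levels: A:1, B:0, C:1, D:0, E:3, F:2, G:4
max level = 4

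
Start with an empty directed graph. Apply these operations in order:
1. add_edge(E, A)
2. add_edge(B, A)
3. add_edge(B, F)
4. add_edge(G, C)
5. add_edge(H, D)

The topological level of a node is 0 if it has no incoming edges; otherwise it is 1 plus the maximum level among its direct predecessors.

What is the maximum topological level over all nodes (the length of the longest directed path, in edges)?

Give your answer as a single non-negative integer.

Answer: 1

Derivation:
Op 1: add_edge(E, A). Edges now: 1
Op 2: add_edge(B, A). Edges now: 2
Op 3: add_edge(B, F). Edges now: 3
Op 4: add_edge(G, C). Edges now: 4
Op 5: add_edge(H, D). Edges now: 5
Compute levels (Kahn BFS):
  sources (in-degree 0): B, E, G, H
  process B: level=0
    B->A: in-degree(A)=1, level(A)>=1
    B->F: in-degree(F)=0, level(F)=1, enqueue
  process E: level=0
    E->A: in-degree(A)=0, level(A)=1, enqueue
  process G: level=0
    G->C: in-degree(C)=0, level(C)=1, enqueue
  process H: level=0
    H->D: in-degree(D)=0, level(D)=1, enqueue
  process F: level=1
  process A: level=1
  process C: level=1
  process D: level=1
All levels: A:1, B:0, C:1, D:1, E:0, F:1, G:0, H:0
max level = 1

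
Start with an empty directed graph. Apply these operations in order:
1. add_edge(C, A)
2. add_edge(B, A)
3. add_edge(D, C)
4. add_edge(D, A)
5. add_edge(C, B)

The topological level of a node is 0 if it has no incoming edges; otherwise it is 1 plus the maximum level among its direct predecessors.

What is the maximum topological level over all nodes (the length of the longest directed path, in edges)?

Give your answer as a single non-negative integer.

Op 1: add_edge(C, A). Edges now: 1
Op 2: add_edge(B, A). Edges now: 2
Op 3: add_edge(D, C). Edges now: 3
Op 4: add_edge(D, A). Edges now: 4
Op 5: add_edge(C, B). Edges now: 5
Compute levels (Kahn BFS):
  sources (in-degree 0): D
  process D: level=0
    D->A: in-degree(A)=2, level(A)>=1
    D->C: in-degree(C)=0, level(C)=1, enqueue
  process C: level=1
    C->A: in-degree(A)=1, level(A)>=2
    C->B: in-degree(B)=0, level(B)=2, enqueue
  process B: level=2
    B->A: in-degree(A)=0, level(A)=3, enqueue
  process A: level=3
All levels: A:3, B:2, C:1, D:0
max level = 3

Answer: 3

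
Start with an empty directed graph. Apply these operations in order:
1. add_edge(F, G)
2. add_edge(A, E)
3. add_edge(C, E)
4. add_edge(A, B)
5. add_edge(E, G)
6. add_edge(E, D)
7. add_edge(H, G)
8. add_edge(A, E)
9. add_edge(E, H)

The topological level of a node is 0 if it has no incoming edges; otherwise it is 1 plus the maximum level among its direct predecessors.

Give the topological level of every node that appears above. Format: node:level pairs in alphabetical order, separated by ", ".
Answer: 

Answer: A:0, B:1, C:0, D:2, E:1, F:0, G:3, H:2

Derivation:
Op 1: add_edge(F, G). Edges now: 1
Op 2: add_edge(A, E). Edges now: 2
Op 3: add_edge(C, E). Edges now: 3
Op 4: add_edge(A, B). Edges now: 4
Op 5: add_edge(E, G). Edges now: 5
Op 6: add_edge(E, D). Edges now: 6
Op 7: add_edge(H, G). Edges now: 7
Op 8: add_edge(A, E) (duplicate, no change). Edges now: 7
Op 9: add_edge(E, H). Edges now: 8
Compute levels (Kahn BFS):
  sources (in-degree 0): A, C, F
  process A: level=0
    A->B: in-degree(B)=0, level(B)=1, enqueue
    A->E: in-degree(E)=1, level(E)>=1
  process C: level=0
    C->E: in-degree(E)=0, level(E)=1, enqueue
  process F: level=0
    F->G: in-degree(G)=2, level(G)>=1
  process B: level=1
  process E: level=1
    E->D: in-degree(D)=0, level(D)=2, enqueue
    E->G: in-degree(G)=1, level(G)>=2
    E->H: in-degree(H)=0, level(H)=2, enqueue
  process D: level=2
  process H: level=2
    H->G: in-degree(G)=0, level(G)=3, enqueue
  process G: level=3
All levels: A:0, B:1, C:0, D:2, E:1, F:0, G:3, H:2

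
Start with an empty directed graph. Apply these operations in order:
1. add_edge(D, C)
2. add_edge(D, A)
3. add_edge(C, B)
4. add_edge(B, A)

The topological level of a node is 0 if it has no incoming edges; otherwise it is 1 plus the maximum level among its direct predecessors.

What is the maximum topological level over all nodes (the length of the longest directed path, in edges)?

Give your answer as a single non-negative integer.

Answer: 3

Derivation:
Op 1: add_edge(D, C). Edges now: 1
Op 2: add_edge(D, A). Edges now: 2
Op 3: add_edge(C, B). Edges now: 3
Op 4: add_edge(B, A). Edges now: 4
Compute levels (Kahn BFS):
  sources (in-degree 0): D
  process D: level=0
    D->A: in-degree(A)=1, level(A)>=1
    D->C: in-degree(C)=0, level(C)=1, enqueue
  process C: level=1
    C->B: in-degree(B)=0, level(B)=2, enqueue
  process B: level=2
    B->A: in-degree(A)=0, level(A)=3, enqueue
  process A: level=3
All levels: A:3, B:2, C:1, D:0
max level = 3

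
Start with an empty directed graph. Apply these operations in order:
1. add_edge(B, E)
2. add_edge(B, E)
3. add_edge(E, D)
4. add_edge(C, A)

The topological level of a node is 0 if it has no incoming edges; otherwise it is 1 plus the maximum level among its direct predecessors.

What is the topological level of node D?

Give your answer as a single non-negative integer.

Op 1: add_edge(B, E). Edges now: 1
Op 2: add_edge(B, E) (duplicate, no change). Edges now: 1
Op 3: add_edge(E, D). Edges now: 2
Op 4: add_edge(C, A). Edges now: 3
Compute levels (Kahn BFS):
  sources (in-degree 0): B, C
  process B: level=0
    B->E: in-degree(E)=0, level(E)=1, enqueue
  process C: level=0
    C->A: in-degree(A)=0, level(A)=1, enqueue
  process E: level=1
    E->D: in-degree(D)=0, level(D)=2, enqueue
  process A: level=1
  process D: level=2
All levels: A:1, B:0, C:0, D:2, E:1
level(D) = 2

Answer: 2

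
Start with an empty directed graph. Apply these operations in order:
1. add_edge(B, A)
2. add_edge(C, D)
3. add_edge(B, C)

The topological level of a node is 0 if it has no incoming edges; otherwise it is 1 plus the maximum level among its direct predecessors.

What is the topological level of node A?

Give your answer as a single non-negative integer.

Answer: 1

Derivation:
Op 1: add_edge(B, A). Edges now: 1
Op 2: add_edge(C, D). Edges now: 2
Op 3: add_edge(B, C). Edges now: 3
Compute levels (Kahn BFS):
  sources (in-degree 0): B
  process B: level=0
    B->A: in-degree(A)=0, level(A)=1, enqueue
    B->C: in-degree(C)=0, level(C)=1, enqueue
  process A: level=1
  process C: level=1
    C->D: in-degree(D)=0, level(D)=2, enqueue
  process D: level=2
All levels: A:1, B:0, C:1, D:2
level(A) = 1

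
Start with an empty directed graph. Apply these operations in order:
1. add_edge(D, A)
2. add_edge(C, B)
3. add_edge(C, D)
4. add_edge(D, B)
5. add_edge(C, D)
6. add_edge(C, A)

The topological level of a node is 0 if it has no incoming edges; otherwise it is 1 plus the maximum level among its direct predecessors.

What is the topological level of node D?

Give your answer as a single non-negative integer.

Op 1: add_edge(D, A). Edges now: 1
Op 2: add_edge(C, B). Edges now: 2
Op 3: add_edge(C, D). Edges now: 3
Op 4: add_edge(D, B). Edges now: 4
Op 5: add_edge(C, D) (duplicate, no change). Edges now: 4
Op 6: add_edge(C, A). Edges now: 5
Compute levels (Kahn BFS):
  sources (in-degree 0): C
  process C: level=0
    C->A: in-degree(A)=1, level(A)>=1
    C->B: in-degree(B)=1, level(B)>=1
    C->D: in-degree(D)=0, level(D)=1, enqueue
  process D: level=1
    D->A: in-degree(A)=0, level(A)=2, enqueue
    D->B: in-degree(B)=0, level(B)=2, enqueue
  process A: level=2
  process B: level=2
All levels: A:2, B:2, C:0, D:1
level(D) = 1

Answer: 1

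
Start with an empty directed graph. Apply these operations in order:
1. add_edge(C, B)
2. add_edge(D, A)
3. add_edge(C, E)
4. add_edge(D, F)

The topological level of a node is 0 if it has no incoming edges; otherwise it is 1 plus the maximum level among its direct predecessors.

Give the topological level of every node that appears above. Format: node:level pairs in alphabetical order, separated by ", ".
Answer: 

Op 1: add_edge(C, B). Edges now: 1
Op 2: add_edge(D, A). Edges now: 2
Op 3: add_edge(C, E). Edges now: 3
Op 4: add_edge(D, F). Edges now: 4
Compute levels (Kahn BFS):
  sources (in-degree 0): C, D
  process C: level=0
    C->B: in-degree(B)=0, level(B)=1, enqueue
    C->E: in-degree(E)=0, level(E)=1, enqueue
  process D: level=0
    D->A: in-degree(A)=0, level(A)=1, enqueue
    D->F: in-degree(F)=0, level(F)=1, enqueue
  process B: level=1
  process E: level=1
  process A: level=1
  process F: level=1
All levels: A:1, B:1, C:0, D:0, E:1, F:1

Answer: A:1, B:1, C:0, D:0, E:1, F:1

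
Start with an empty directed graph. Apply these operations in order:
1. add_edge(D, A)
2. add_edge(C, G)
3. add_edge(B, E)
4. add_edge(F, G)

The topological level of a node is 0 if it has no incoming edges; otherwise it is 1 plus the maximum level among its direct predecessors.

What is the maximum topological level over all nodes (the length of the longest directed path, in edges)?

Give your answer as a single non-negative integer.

Op 1: add_edge(D, A). Edges now: 1
Op 2: add_edge(C, G). Edges now: 2
Op 3: add_edge(B, E). Edges now: 3
Op 4: add_edge(F, G). Edges now: 4
Compute levels (Kahn BFS):
  sources (in-degree 0): B, C, D, F
  process B: level=0
    B->E: in-degree(E)=0, level(E)=1, enqueue
  process C: level=0
    C->G: in-degree(G)=1, level(G)>=1
  process D: level=0
    D->A: in-degree(A)=0, level(A)=1, enqueue
  process F: level=0
    F->G: in-degree(G)=0, level(G)=1, enqueue
  process E: level=1
  process A: level=1
  process G: level=1
All levels: A:1, B:0, C:0, D:0, E:1, F:0, G:1
max level = 1

Answer: 1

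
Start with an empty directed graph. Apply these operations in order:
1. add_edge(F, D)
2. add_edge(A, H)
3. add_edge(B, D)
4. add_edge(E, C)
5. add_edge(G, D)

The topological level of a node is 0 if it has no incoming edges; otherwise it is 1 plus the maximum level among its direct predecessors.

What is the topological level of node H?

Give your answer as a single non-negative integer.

Answer: 1

Derivation:
Op 1: add_edge(F, D). Edges now: 1
Op 2: add_edge(A, H). Edges now: 2
Op 3: add_edge(B, D). Edges now: 3
Op 4: add_edge(E, C). Edges now: 4
Op 5: add_edge(G, D). Edges now: 5
Compute levels (Kahn BFS):
  sources (in-degree 0): A, B, E, F, G
  process A: level=0
    A->H: in-degree(H)=0, level(H)=1, enqueue
  process B: level=0
    B->D: in-degree(D)=2, level(D)>=1
  process E: level=0
    E->C: in-degree(C)=0, level(C)=1, enqueue
  process F: level=0
    F->D: in-degree(D)=1, level(D)>=1
  process G: level=0
    G->D: in-degree(D)=0, level(D)=1, enqueue
  process H: level=1
  process C: level=1
  process D: level=1
All levels: A:0, B:0, C:1, D:1, E:0, F:0, G:0, H:1
level(H) = 1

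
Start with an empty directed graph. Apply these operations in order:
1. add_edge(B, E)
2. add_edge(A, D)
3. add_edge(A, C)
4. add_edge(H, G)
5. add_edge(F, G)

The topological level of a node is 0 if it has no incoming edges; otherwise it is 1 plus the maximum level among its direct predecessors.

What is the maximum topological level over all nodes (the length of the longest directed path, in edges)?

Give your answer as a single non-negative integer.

Op 1: add_edge(B, E). Edges now: 1
Op 2: add_edge(A, D). Edges now: 2
Op 3: add_edge(A, C). Edges now: 3
Op 4: add_edge(H, G). Edges now: 4
Op 5: add_edge(F, G). Edges now: 5
Compute levels (Kahn BFS):
  sources (in-degree 0): A, B, F, H
  process A: level=0
    A->C: in-degree(C)=0, level(C)=1, enqueue
    A->D: in-degree(D)=0, level(D)=1, enqueue
  process B: level=0
    B->E: in-degree(E)=0, level(E)=1, enqueue
  process F: level=0
    F->G: in-degree(G)=1, level(G)>=1
  process H: level=0
    H->G: in-degree(G)=0, level(G)=1, enqueue
  process C: level=1
  process D: level=1
  process E: level=1
  process G: level=1
All levels: A:0, B:0, C:1, D:1, E:1, F:0, G:1, H:0
max level = 1

Answer: 1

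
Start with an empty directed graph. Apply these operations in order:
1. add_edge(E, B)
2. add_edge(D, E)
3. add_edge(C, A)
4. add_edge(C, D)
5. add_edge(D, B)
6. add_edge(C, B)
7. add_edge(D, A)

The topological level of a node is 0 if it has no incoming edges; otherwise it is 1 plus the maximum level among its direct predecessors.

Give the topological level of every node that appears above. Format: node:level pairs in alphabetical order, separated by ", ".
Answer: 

Op 1: add_edge(E, B). Edges now: 1
Op 2: add_edge(D, E). Edges now: 2
Op 3: add_edge(C, A). Edges now: 3
Op 4: add_edge(C, D). Edges now: 4
Op 5: add_edge(D, B). Edges now: 5
Op 6: add_edge(C, B). Edges now: 6
Op 7: add_edge(D, A). Edges now: 7
Compute levels (Kahn BFS):
  sources (in-degree 0): C
  process C: level=0
    C->A: in-degree(A)=1, level(A)>=1
    C->B: in-degree(B)=2, level(B)>=1
    C->D: in-degree(D)=0, level(D)=1, enqueue
  process D: level=1
    D->A: in-degree(A)=0, level(A)=2, enqueue
    D->B: in-degree(B)=1, level(B)>=2
    D->E: in-degree(E)=0, level(E)=2, enqueue
  process A: level=2
  process E: level=2
    E->B: in-degree(B)=0, level(B)=3, enqueue
  process B: level=3
All levels: A:2, B:3, C:0, D:1, E:2

Answer: A:2, B:3, C:0, D:1, E:2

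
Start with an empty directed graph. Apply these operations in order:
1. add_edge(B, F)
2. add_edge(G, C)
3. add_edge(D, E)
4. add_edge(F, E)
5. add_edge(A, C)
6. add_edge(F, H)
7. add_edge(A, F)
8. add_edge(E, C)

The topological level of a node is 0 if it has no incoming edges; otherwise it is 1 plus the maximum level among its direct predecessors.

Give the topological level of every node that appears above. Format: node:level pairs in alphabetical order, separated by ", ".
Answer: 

Op 1: add_edge(B, F). Edges now: 1
Op 2: add_edge(G, C). Edges now: 2
Op 3: add_edge(D, E). Edges now: 3
Op 4: add_edge(F, E). Edges now: 4
Op 5: add_edge(A, C). Edges now: 5
Op 6: add_edge(F, H). Edges now: 6
Op 7: add_edge(A, F). Edges now: 7
Op 8: add_edge(E, C). Edges now: 8
Compute levels (Kahn BFS):
  sources (in-degree 0): A, B, D, G
  process A: level=0
    A->C: in-degree(C)=2, level(C)>=1
    A->F: in-degree(F)=1, level(F)>=1
  process B: level=0
    B->F: in-degree(F)=0, level(F)=1, enqueue
  process D: level=0
    D->E: in-degree(E)=1, level(E)>=1
  process G: level=0
    G->C: in-degree(C)=1, level(C)>=1
  process F: level=1
    F->E: in-degree(E)=0, level(E)=2, enqueue
    F->H: in-degree(H)=0, level(H)=2, enqueue
  process E: level=2
    E->C: in-degree(C)=0, level(C)=3, enqueue
  process H: level=2
  process C: level=3
All levels: A:0, B:0, C:3, D:0, E:2, F:1, G:0, H:2

Answer: A:0, B:0, C:3, D:0, E:2, F:1, G:0, H:2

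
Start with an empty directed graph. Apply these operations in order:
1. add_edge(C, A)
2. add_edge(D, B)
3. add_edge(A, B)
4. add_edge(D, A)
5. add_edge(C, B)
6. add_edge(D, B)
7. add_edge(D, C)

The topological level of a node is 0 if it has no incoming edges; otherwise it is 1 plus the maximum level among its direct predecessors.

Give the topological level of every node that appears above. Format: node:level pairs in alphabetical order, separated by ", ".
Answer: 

Op 1: add_edge(C, A). Edges now: 1
Op 2: add_edge(D, B). Edges now: 2
Op 3: add_edge(A, B). Edges now: 3
Op 4: add_edge(D, A). Edges now: 4
Op 5: add_edge(C, B). Edges now: 5
Op 6: add_edge(D, B) (duplicate, no change). Edges now: 5
Op 7: add_edge(D, C). Edges now: 6
Compute levels (Kahn BFS):
  sources (in-degree 0): D
  process D: level=0
    D->A: in-degree(A)=1, level(A)>=1
    D->B: in-degree(B)=2, level(B)>=1
    D->C: in-degree(C)=0, level(C)=1, enqueue
  process C: level=1
    C->A: in-degree(A)=0, level(A)=2, enqueue
    C->B: in-degree(B)=1, level(B)>=2
  process A: level=2
    A->B: in-degree(B)=0, level(B)=3, enqueue
  process B: level=3
All levels: A:2, B:3, C:1, D:0

Answer: A:2, B:3, C:1, D:0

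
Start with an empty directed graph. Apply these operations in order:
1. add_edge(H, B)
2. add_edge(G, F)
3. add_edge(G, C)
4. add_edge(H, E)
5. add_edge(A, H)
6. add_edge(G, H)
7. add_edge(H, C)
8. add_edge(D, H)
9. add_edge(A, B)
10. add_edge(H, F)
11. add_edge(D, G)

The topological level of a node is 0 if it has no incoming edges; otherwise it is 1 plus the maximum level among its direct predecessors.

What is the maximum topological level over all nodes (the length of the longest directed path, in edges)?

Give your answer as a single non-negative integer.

Op 1: add_edge(H, B). Edges now: 1
Op 2: add_edge(G, F). Edges now: 2
Op 3: add_edge(G, C). Edges now: 3
Op 4: add_edge(H, E). Edges now: 4
Op 5: add_edge(A, H). Edges now: 5
Op 6: add_edge(G, H). Edges now: 6
Op 7: add_edge(H, C). Edges now: 7
Op 8: add_edge(D, H). Edges now: 8
Op 9: add_edge(A, B). Edges now: 9
Op 10: add_edge(H, F). Edges now: 10
Op 11: add_edge(D, G). Edges now: 11
Compute levels (Kahn BFS):
  sources (in-degree 0): A, D
  process A: level=0
    A->B: in-degree(B)=1, level(B)>=1
    A->H: in-degree(H)=2, level(H)>=1
  process D: level=0
    D->G: in-degree(G)=0, level(G)=1, enqueue
    D->H: in-degree(H)=1, level(H)>=1
  process G: level=1
    G->C: in-degree(C)=1, level(C)>=2
    G->F: in-degree(F)=1, level(F)>=2
    G->H: in-degree(H)=0, level(H)=2, enqueue
  process H: level=2
    H->B: in-degree(B)=0, level(B)=3, enqueue
    H->C: in-degree(C)=0, level(C)=3, enqueue
    H->E: in-degree(E)=0, level(E)=3, enqueue
    H->F: in-degree(F)=0, level(F)=3, enqueue
  process B: level=3
  process C: level=3
  process E: level=3
  process F: level=3
All levels: A:0, B:3, C:3, D:0, E:3, F:3, G:1, H:2
max level = 3

Answer: 3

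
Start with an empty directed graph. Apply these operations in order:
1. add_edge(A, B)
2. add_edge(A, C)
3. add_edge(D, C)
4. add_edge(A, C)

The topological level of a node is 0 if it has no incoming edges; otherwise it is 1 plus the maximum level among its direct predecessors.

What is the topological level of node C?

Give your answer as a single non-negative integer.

Answer: 1

Derivation:
Op 1: add_edge(A, B). Edges now: 1
Op 2: add_edge(A, C). Edges now: 2
Op 3: add_edge(D, C). Edges now: 3
Op 4: add_edge(A, C) (duplicate, no change). Edges now: 3
Compute levels (Kahn BFS):
  sources (in-degree 0): A, D
  process A: level=0
    A->B: in-degree(B)=0, level(B)=1, enqueue
    A->C: in-degree(C)=1, level(C)>=1
  process D: level=0
    D->C: in-degree(C)=0, level(C)=1, enqueue
  process B: level=1
  process C: level=1
All levels: A:0, B:1, C:1, D:0
level(C) = 1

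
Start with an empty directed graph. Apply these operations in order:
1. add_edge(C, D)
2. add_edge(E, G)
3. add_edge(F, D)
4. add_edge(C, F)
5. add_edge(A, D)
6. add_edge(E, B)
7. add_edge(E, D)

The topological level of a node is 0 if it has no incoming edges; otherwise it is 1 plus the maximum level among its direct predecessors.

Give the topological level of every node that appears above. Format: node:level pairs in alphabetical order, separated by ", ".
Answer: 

Answer: A:0, B:1, C:0, D:2, E:0, F:1, G:1

Derivation:
Op 1: add_edge(C, D). Edges now: 1
Op 2: add_edge(E, G). Edges now: 2
Op 3: add_edge(F, D). Edges now: 3
Op 4: add_edge(C, F). Edges now: 4
Op 5: add_edge(A, D). Edges now: 5
Op 6: add_edge(E, B). Edges now: 6
Op 7: add_edge(E, D). Edges now: 7
Compute levels (Kahn BFS):
  sources (in-degree 0): A, C, E
  process A: level=0
    A->D: in-degree(D)=3, level(D)>=1
  process C: level=0
    C->D: in-degree(D)=2, level(D)>=1
    C->F: in-degree(F)=0, level(F)=1, enqueue
  process E: level=0
    E->B: in-degree(B)=0, level(B)=1, enqueue
    E->D: in-degree(D)=1, level(D)>=1
    E->G: in-degree(G)=0, level(G)=1, enqueue
  process F: level=1
    F->D: in-degree(D)=0, level(D)=2, enqueue
  process B: level=1
  process G: level=1
  process D: level=2
All levels: A:0, B:1, C:0, D:2, E:0, F:1, G:1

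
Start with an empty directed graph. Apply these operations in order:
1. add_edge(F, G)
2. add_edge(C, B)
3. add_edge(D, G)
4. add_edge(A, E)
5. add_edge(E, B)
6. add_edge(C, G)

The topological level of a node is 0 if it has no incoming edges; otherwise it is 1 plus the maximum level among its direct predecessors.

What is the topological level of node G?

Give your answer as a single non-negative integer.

Answer: 1

Derivation:
Op 1: add_edge(F, G). Edges now: 1
Op 2: add_edge(C, B). Edges now: 2
Op 3: add_edge(D, G). Edges now: 3
Op 4: add_edge(A, E). Edges now: 4
Op 5: add_edge(E, B). Edges now: 5
Op 6: add_edge(C, G). Edges now: 6
Compute levels (Kahn BFS):
  sources (in-degree 0): A, C, D, F
  process A: level=0
    A->E: in-degree(E)=0, level(E)=1, enqueue
  process C: level=0
    C->B: in-degree(B)=1, level(B)>=1
    C->G: in-degree(G)=2, level(G)>=1
  process D: level=0
    D->G: in-degree(G)=1, level(G)>=1
  process F: level=0
    F->G: in-degree(G)=0, level(G)=1, enqueue
  process E: level=1
    E->B: in-degree(B)=0, level(B)=2, enqueue
  process G: level=1
  process B: level=2
All levels: A:0, B:2, C:0, D:0, E:1, F:0, G:1
level(G) = 1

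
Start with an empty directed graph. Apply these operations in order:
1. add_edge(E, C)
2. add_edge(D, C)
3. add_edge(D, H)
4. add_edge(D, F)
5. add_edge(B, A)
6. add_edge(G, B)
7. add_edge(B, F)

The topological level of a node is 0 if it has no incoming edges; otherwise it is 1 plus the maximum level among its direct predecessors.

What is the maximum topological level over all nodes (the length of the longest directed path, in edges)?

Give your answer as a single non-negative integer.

Op 1: add_edge(E, C). Edges now: 1
Op 2: add_edge(D, C). Edges now: 2
Op 3: add_edge(D, H). Edges now: 3
Op 4: add_edge(D, F). Edges now: 4
Op 5: add_edge(B, A). Edges now: 5
Op 6: add_edge(G, B). Edges now: 6
Op 7: add_edge(B, F). Edges now: 7
Compute levels (Kahn BFS):
  sources (in-degree 0): D, E, G
  process D: level=0
    D->C: in-degree(C)=1, level(C)>=1
    D->F: in-degree(F)=1, level(F)>=1
    D->H: in-degree(H)=0, level(H)=1, enqueue
  process E: level=0
    E->C: in-degree(C)=0, level(C)=1, enqueue
  process G: level=0
    G->B: in-degree(B)=0, level(B)=1, enqueue
  process H: level=1
  process C: level=1
  process B: level=1
    B->A: in-degree(A)=0, level(A)=2, enqueue
    B->F: in-degree(F)=0, level(F)=2, enqueue
  process A: level=2
  process F: level=2
All levels: A:2, B:1, C:1, D:0, E:0, F:2, G:0, H:1
max level = 2

Answer: 2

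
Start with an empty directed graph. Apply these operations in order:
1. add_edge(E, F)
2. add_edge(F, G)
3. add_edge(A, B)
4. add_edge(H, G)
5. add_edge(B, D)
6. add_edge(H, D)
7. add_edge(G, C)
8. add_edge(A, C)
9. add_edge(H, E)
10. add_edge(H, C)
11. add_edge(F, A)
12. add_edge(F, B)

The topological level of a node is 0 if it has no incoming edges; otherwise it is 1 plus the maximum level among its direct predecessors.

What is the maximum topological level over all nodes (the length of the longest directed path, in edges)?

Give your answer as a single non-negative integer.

Op 1: add_edge(E, F). Edges now: 1
Op 2: add_edge(F, G). Edges now: 2
Op 3: add_edge(A, B). Edges now: 3
Op 4: add_edge(H, G). Edges now: 4
Op 5: add_edge(B, D). Edges now: 5
Op 6: add_edge(H, D). Edges now: 6
Op 7: add_edge(G, C). Edges now: 7
Op 8: add_edge(A, C). Edges now: 8
Op 9: add_edge(H, E). Edges now: 9
Op 10: add_edge(H, C). Edges now: 10
Op 11: add_edge(F, A). Edges now: 11
Op 12: add_edge(F, B). Edges now: 12
Compute levels (Kahn BFS):
  sources (in-degree 0): H
  process H: level=0
    H->C: in-degree(C)=2, level(C)>=1
    H->D: in-degree(D)=1, level(D)>=1
    H->E: in-degree(E)=0, level(E)=1, enqueue
    H->G: in-degree(G)=1, level(G)>=1
  process E: level=1
    E->F: in-degree(F)=0, level(F)=2, enqueue
  process F: level=2
    F->A: in-degree(A)=0, level(A)=3, enqueue
    F->B: in-degree(B)=1, level(B)>=3
    F->G: in-degree(G)=0, level(G)=3, enqueue
  process A: level=3
    A->B: in-degree(B)=0, level(B)=4, enqueue
    A->C: in-degree(C)=1, level(C)>=4
  process G: level=3
    G->C: in-degree(C)=0, level(C)=4, enqueue
  process B: level=4
    B->D: in-degree(D)=0, level(D)=5, enqueue
  process C: level=4
  process D: level=5
All levels: A:3, B:4, C:4, D:5, E:1, F:2, G:3, H:0
max level = 5

Answer: 5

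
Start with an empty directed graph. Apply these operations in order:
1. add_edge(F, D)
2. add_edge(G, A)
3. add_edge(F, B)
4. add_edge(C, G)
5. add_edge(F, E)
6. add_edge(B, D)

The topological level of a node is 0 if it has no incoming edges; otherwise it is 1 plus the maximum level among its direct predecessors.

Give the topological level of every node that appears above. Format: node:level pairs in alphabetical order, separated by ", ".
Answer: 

Op 1: add_edge(F, D). Edges now: 1
Op 2: add_edge(G, A). Edges now: 2
Op 3: add_edge(F, B). Edges now: 3
Op 4: add_edge(C, G). Edges now: 4
Op 5: add_edge(F, E). Edges now: 5
Op 6: add_edge(B, D). Edges now: 6
Compute levels (Kahn BFS):
  sources (in-degree 0): C, F
  process C: level=0
    C->G: in-degree(G)=0, level(G)=1, enqueue
  process F: level=0
    F->B: in-degree(B)=0, level(B)=1, enqueue
    F->D: in-degree(D)=1, level(D)>=1
    F->E: in-degree(E)=0, level(E)=1, enqueue
  process G: level=1
    G->A: in-degree(A)=0, level(A)=2, enqueue
  process B: level=1
    B->D: in-degree(D)=0, level(D)=2, enqueue
  process E: level=1
  process A: level=2
  process D: level=2
All levels: A:2, B:1, C:0, D:2, E:1, F:0, G:1

Answer: A:2, B:1, C:0, D:2, E:1, F:0, G:1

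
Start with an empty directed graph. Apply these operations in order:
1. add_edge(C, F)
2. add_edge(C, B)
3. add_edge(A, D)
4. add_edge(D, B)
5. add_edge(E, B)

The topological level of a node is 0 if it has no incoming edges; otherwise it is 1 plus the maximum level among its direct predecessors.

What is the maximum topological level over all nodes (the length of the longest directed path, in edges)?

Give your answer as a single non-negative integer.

Op 1: add_edge(C, F). Edges now: 1
Op 2: add_edge(C, B). Edges now: 2
Op 3: add_edge(A, D). Edges now: 3
Op 4: add_edge(D, B). Edges now: 4
Op 5: add_edge(E, B). Edges now: 5
Compute levels (Kahn BFS):
  sources (in-degree 0): A, C, E
  process A: level=0
    A->D: in-degree(D)=0, level(D)=1, enqueue
  process C: level=0
    C->B: in-degree(B)=2, level(B)>=1
    C->F: in-degree(F)=0, level(F)=1, enqueue
  process E: level=0
    E->B: in-degree(B)=1, level(B)>=1
  process D: level=1
    D->B: in-degree(B)=0, level(B)=2, enqueue
  process F: level=1
  process B: level=2
All levels: A:0, B:2, C:0, D:1, E:0, F:1
max level = 2

Answer: 2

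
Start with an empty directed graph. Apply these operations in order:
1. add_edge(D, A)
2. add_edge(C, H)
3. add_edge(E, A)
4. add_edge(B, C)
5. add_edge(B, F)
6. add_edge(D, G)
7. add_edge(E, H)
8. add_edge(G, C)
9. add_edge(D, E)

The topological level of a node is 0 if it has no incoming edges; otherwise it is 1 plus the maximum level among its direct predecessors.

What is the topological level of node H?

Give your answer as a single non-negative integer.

Op 1: add_edge(D, A). Edges now: 1
Op 2: add_edge(C, H). Edges now: 2
Op 3: add_edge(E, A). Edges now: 3
Op 4: add_edge(B, C). Edges now: 4
Op 5: add_edge(B, F). Edges now: 5
Op 6: add_edge(D, G). Edges now: 6
Op 7: add_edge(E, H). Edges now: 7
Op 8: add_edge(G, C). Edges now: 8
Op 9: add_edge(D, E). Edges now: 9
Compute levels (Kahn BFS):
  sources (in-degree 0): B, D
  process B: level=0
    B->C: in-degree(C)=1, level(C)>=1
    B->F: in-degree(F)=0, level(F)=1, enqueue
  process D: level=0
    D->A: in-degree(A)=1, level(A)>=1
    D->E: in-degree(E)=0, level(E)=1, enqueue
    D->G: in-degree(G)=0, level(G)=1, enqueue
  process F: level=1
  process E: level=1
    E->A: in-degree(A)=0, level(A)=2, enqueue
    E->H: in-degree(H)=1, level(H)>=2
  process G: level=1
    G->C: in-degree(C)=0, level(C)=2, enqueue
  process A: level=2
  process C: level=2
    C->H: in-degree(H)=0, level(H)=3, enqueue
  process H: level=3
All levels: A:2, B:0, C:2, D:0, E:1, F:1, G:1, H:3
level(H) = 3

Answer: 3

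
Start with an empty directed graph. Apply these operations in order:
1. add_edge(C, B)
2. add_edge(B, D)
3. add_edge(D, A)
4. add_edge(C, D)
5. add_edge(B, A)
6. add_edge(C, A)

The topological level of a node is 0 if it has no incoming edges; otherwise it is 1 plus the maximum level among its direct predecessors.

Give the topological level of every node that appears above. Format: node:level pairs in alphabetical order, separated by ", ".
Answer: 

Op 1: add_edge(C, B). Edges now: 1
Op 2: add_edge(B, D). Edges now: 2
Op 3: add_edge(D, A). Edges now: 3
Op 4: add_edge(C, D). Edges now: 4
Op 5: add_edge(B, A). Edges now: 5
Op 6: add_edge(C, A). Edges now: 6
Compute levels (Kahn BFS):
  sources (in-degree 0): C
  process C: level=0
    C->A: in-degree(A)=2, level(A)>=1
    C->B: in-degree(B)=0, level(B)=1, enqueue
    C->D: in-degree(D)=1, level(D)>=1
  process B: level=1
    B->A: in-degree(A)=1, level(A)>=2
    B->D: in-degree(D)=0, level(D)=2, enqueue
  process D: level=2
    D->A: in-degree(A)=0, level(A)=3, enqueue
  process A: level=3
All levels: A:3, B:1, C:0, D:2

Answer: A:3, B:1, C:0, D:2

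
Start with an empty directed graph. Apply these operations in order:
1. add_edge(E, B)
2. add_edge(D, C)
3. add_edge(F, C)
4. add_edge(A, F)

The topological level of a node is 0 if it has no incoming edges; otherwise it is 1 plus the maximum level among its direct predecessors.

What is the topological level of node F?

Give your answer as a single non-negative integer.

Op 1: add_edge(E, B). Edges now: 1
Op 2: add_edge(D, C). Edges now: 2
Op 3: add_edge(F, C). Edges now: 3
Op 4: add_edge(A, F). Edges now: 4
Compute levels (Kahn BFS):
  sources (in-degree 0): A, D, E
  process A: level=0
    A->F: in-degree(F)=0, level(F)=1, enqueue
  process D: level=0
    D->C: in-degree(C)=1, level(C)>=1
  process E: level=0
    E->B: in-degree(B)=0, level(B)=1, enqueue
  process F: level=1
    F->C: in-degree(C)=0, level(C)=2, enqueue
  process B: level=1
  process C: level=2
All levels: A:0, B:1, C:2, D:0, E:0, F:1
level(F) = 1

Answer: 1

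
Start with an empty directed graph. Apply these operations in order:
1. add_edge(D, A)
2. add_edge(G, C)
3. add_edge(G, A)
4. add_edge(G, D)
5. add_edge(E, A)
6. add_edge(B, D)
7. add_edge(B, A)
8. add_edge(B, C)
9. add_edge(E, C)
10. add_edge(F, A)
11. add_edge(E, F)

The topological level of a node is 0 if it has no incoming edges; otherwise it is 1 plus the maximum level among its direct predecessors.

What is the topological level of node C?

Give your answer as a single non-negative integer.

Op 1: add_edge(D, A). Edges now: 1
Op 2: add_edge(G, C). Edges now: 2
Op 3: add_edge(G, A). Edges now: 3
Op 4: add_edge(G, D). Edges now: 4
Op 5: add_edge(E, A). Edges now: 5
Op 6: add_edge(B, D). Edges now: 6
Op 7: add_edge(B, A). Edges now: 7
Op 8: add_edge(B, C). Edges now: 8
Op 9: add_edge(E, C). Edges now: 9
Op 10: add_edge(F, A). Edges now: 10
Op 11: add_edge(E, F). Edges now: 11
Compute levels (Kahn BFS):
  sources (in-degree 0): B, E, G
  process B: level=0
    B->A: in-degree(A)=4, level(A)>=1
    B->C: in-degree(C)=2, level(C)>=1
    B->D: in-degree(D)=1, level(D)>=1
  process E: level=0
    E->A: in-degree(A)=3, level(A)>=1
    E->C: in-degree(C)=1, level(C)>=1
    E->F: in-degree(F)=0, level(F)=1, enqueue
  process G: level=0
    G->A: in-degree(A)=2, level(A)>=1
    G->C: in-degree(C)=0, level(C)=1, enqueue
    G->D: in-degree(D)=0, level(D)=1, enqueue
  process F: level=1
    F->A: in-degree(A)=1, level(A)>=2
  process C: level=1
  process D: level=1
    D->A: in-degree(A)=0, level(A)=2, enqueue
  process A: level=2
All levels: A:2, B:0, C:1, D:1, E:0, F:1, G:0
level(C) = 1

Answer: 1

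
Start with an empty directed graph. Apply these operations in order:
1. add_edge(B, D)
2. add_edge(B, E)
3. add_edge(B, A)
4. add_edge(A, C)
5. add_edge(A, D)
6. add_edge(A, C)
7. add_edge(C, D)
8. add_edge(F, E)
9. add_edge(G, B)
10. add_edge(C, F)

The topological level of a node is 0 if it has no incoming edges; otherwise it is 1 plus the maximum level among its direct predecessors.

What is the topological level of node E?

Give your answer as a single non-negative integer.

Answer: 5

Derivation:
Op 1: add_edge(B, D). Edges now: 1
Op 2: add_edge(B, E). Edges now: 2
Op 3: add_edge(B, A). Edges now: 3
Op 4: add_edge(A, C). Edges now: 4
Op 5: add_edge(A, D). Edges now: 5
Op 6: add_edge(A, C) (duplicate, no change). Edges now: 5
Op 7: add_edge(C, D). Edges now: 6
Op 8: add_edge(F, E). Edges now: 7
Op 9: add_edge(G, B). Edges now: 8
Op 10: add_edge(C, F). Edges now: 9
Compute levels (Kahn BFS):
  sources (in-degree 0): G
  process G: level=0
    G->B: in-degree(B)=0, level(B)=1, enqueue
  process B: level=1
    B->A: in-degree(A)=0, level(A)=2, enqueue
    B->D: in-degree(D)=2, level(D)>=2
    B->E: in-degree(E)=1, level(E)>=2
  process A: level=2
    A->C: in-degree(C)=0, level(C)=3, enqueue
    A->D: in-degree(D)=1, level(D)>=3
  process C: level=3
    C->D: in-degree(D)=0, level(D)=4, enqueue
    C->F: in-degree(F)=0, level(F)=4, enqueue
  process D: level=4
  process F: level=4
    F->E: in-degree(E)=0, level(E)=5, enqueue
  process E: level=5
All levels: A:2, B:1, C:3, D:4, E:5, F:4, G:0
level(E) = 5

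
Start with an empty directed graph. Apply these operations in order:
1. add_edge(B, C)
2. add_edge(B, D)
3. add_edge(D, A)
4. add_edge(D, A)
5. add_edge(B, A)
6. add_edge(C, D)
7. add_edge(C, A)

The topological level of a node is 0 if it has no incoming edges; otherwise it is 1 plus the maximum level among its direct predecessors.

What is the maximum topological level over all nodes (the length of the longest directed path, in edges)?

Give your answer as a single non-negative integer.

Answer: 3

Derivation:
Op 1: add_edge(B, C). Edges now: 1
Op 2: add_edge(B, D). Edges now: 2
Op 3: add_edge(D, A). Edges now: 3
Op 4: add_edge(D, A) (duplicate, no change). Edges now: 3
Op 5: add_edge(B, A). Edges now: 4
Op 6: add_edge(C, D). Edges now: 5
Op 7: add_edge(C, A). Edges now: 6
Compute levels (Kahn BFS):
  sources (in-degree 0): B
  process B: level=0
    B->A: in-degree(A)=2, level(A)>=1
    B->C: in-degree(C)=0, level(C)=1, enqueue
    B->D: in-degree(D)=1, level(D)>=1
  process C: level=1
    C->A: in-degree(A)=1, level(A)>=2
    C->D: in-degree(D)=0, level(D)=2, enqueue
  process D: level=2
    D->A: in-degree(A)=0, level(A)=3, enqueue
  process A: level=3
All levels: A:3, B:0, C:1, D:2
max level = 3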